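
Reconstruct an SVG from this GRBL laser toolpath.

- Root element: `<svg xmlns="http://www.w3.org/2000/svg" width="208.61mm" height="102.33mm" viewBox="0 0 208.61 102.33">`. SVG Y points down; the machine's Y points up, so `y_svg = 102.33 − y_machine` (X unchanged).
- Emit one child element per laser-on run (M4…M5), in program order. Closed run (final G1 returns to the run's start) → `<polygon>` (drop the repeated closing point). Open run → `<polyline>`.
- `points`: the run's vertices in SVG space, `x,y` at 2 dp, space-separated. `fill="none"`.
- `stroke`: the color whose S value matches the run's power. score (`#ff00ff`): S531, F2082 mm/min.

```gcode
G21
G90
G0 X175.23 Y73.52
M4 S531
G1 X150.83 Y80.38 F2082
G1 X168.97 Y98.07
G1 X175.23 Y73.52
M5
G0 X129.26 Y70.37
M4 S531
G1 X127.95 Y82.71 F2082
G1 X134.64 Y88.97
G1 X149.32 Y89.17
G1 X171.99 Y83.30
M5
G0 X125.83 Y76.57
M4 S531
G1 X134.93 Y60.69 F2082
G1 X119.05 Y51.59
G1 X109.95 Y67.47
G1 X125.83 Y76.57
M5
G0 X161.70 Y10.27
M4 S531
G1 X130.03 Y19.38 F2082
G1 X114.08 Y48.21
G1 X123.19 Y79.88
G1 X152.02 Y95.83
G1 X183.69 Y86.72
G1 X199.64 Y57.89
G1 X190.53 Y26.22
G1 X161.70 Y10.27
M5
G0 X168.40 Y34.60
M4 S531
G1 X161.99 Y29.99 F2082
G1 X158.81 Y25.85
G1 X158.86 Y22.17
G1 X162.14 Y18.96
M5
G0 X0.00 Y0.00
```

<svg xmlns="http://www.w3.org/2000/svg" width="208.61mm" height="102.33mm" viewBox="0 0 208.61 102.33">
  <polygon points="175.23,28.81 150.83,21.95 168.97,4.26" fill="none" stroke="#ff00ff"/>
  <polyline points="129.26,31.96 127.95,19.62 134.64,13.36 149.32,13.16 171.99,19.03" fill="none" stroke="#ff00ff"/>
  <polygon points="125.83,25.76 134.93,41.64 119.05,50.74 109.95,34.86" fill="none" stroke="#ff00ff"/>
  <polygon points="161.70,92.06 130.03,82.95 114.08,54.12 123.19,22.45 152.02,6.50 183.69,15.61 199.64,44.44 190.53,76.11" fill="none" stroke="#ff00ff"/>
  <polyline points="168.40,67.73 161.99,72.34 158.81,76.48 158.86,80.16 162.14,83.37" fill="none" stroke="#ff00ff"/>
</svg>

Machine Y-up, SVG Y-down with viewBox height 102.33, so y_svg = 102.33 − y_machine; X carries over. Every run uses S531, so all elements get stroke `#ff00ff` (score).

Run 1: The run returns to its start, so emit a `<polygon>` with points (Y-flipped): 175.23,28.81 150.83,21.95 168.97,4.26.

Run 2: The run is open, so emit a `<polyline>` with points (Y-flipped): 129.26,31.96 127.95,19.62 134.64,13.36 149.32,13.16 171.99,19.03.

Run 3: The run returns to its start, so emit a `<polygon>` with points (Y-flipped): 125.83,25.76 134.93,41.64 119.05,50.74 109.95,34.86.

Run 4: The run returns to its start, so emit a `<polygon>` with points (Y-flipped): 161.70,92.06 130.03,82.95 114.08,54.12 123.19,22.45 152.02,6.50 183.69,15.61 199.64,44.44 190.53,76.11.

Run 5: The run is open, so emit a `<polyline>` with points (Y-flipped): 168.40,67.73 161.99,72.34 158.81,76.48 158.86,80.16 162.14,83.37.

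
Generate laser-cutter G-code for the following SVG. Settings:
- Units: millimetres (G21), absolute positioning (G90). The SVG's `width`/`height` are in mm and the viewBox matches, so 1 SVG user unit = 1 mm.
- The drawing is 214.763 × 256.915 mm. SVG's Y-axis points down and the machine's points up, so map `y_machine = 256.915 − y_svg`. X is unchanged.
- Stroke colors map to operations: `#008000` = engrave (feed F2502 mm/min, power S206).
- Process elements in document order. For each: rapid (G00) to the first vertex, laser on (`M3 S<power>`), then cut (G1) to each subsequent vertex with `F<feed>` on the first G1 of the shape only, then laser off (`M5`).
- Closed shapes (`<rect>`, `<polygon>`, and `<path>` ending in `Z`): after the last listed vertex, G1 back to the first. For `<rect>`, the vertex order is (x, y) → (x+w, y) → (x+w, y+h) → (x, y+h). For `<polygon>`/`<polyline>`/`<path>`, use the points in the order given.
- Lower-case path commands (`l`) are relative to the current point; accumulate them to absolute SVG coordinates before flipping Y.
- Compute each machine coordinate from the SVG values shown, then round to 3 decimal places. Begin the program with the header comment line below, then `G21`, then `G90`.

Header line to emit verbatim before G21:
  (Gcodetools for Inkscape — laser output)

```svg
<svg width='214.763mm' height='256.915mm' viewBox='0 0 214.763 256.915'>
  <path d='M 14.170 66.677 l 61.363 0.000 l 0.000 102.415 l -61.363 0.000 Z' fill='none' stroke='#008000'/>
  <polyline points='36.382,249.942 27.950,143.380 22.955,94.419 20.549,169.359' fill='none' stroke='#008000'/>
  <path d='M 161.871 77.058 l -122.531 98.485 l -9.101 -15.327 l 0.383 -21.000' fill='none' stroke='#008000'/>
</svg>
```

(Gcodetools for Inkscape — laser output)
G21
G90
G00 X14.170 Y190.238
M3 S206
G1 X75.533 Y190.238 F2502
G1 X75.533 Y87.823
G1 X14.170 Y87.823
G1 X14.170 Y190.238
M5
G00 X36.382 Y6.973
M3 S206
G1 X27.950 Y113.535 F2502
G1 X22.955 Y162.496
G1 X20.549 Y87.556
M5
G00 X161.871 Y179.857
M3 S206
G1 X39.340 Y81.372 F2502
G1 X30.239 Y96.699
G1 X30.622 Y117.699
M5

Since the viewBox matches the mm dimensions, user units are millimetres directly. The only transform is the Y-flip y_m = 256.915 − y_svg.

Shape 1 is a rectangle drawn with `<path>`. Its stroke #008000 means engrave at S206, F2502. After flipping Y the toolpath is (14.170,190.238) → (75.533,190.238) → (75.533,87.823) → (14.170,87.823) → (14.170,190.238), returning to the start.

Shape 2 is a open polyline drawn with `<polyline>`. Its stroke #008000 means engrave at S206, F2502. After flipping Y the toolpath is (36.382,6.973) → (27.950,113.535) → (22.955,162.496) → (20.549,87.556).

Shape 3 is a open polyline drawn with `<path>`. Its stroke #008000 means engrave at S206, F2502. After flipping Y the toolpath is (161.871,179.857) → (39.340,81.372) → (30.239,96.699) → (30.622,117.699).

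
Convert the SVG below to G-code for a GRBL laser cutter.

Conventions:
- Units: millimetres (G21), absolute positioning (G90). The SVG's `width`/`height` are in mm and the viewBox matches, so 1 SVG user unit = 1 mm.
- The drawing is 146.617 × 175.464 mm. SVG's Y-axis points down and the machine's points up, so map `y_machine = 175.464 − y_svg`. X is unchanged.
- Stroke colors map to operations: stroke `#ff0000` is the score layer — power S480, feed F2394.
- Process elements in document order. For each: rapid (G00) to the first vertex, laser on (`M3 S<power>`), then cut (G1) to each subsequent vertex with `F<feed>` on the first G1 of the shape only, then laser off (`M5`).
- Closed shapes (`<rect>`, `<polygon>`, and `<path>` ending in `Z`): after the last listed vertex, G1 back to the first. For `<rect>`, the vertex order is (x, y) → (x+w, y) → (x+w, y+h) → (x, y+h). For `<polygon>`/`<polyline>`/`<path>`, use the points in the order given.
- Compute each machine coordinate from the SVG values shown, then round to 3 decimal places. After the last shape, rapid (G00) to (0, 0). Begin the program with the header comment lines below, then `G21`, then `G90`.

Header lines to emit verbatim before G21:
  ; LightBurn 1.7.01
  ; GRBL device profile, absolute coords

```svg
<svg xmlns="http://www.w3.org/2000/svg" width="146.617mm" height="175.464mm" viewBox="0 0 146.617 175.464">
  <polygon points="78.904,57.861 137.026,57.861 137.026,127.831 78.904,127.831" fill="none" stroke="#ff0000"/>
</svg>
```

Since the viewBox matches the mm dimensions, user units are millimetres directly. The only transform is the Y-flip y_m = 175.464 − y_svg.

Shape 1 is a rectangle drawn with `<polygon>`. Its stroke #ff0000 means score at S480, F2394. After flipping Y the toolpath is (78.904,117.603) → (137.026,117.603) → (137.026,47.633) → (78.904,47.633) → (78.904,117.603), returning to the start.

; LightBurn 1.7.01
; GRBL device profile, absolute coords
G21
G90
G00 X78.904 Y117.603
M3 S480
G1 X137.026 Y117.603 F2394
G1 X137.026 Y47.633
G1 X78.904 Y47.633
G1 X78.904 Y117.603
M5
G00 X0.000 Y0.000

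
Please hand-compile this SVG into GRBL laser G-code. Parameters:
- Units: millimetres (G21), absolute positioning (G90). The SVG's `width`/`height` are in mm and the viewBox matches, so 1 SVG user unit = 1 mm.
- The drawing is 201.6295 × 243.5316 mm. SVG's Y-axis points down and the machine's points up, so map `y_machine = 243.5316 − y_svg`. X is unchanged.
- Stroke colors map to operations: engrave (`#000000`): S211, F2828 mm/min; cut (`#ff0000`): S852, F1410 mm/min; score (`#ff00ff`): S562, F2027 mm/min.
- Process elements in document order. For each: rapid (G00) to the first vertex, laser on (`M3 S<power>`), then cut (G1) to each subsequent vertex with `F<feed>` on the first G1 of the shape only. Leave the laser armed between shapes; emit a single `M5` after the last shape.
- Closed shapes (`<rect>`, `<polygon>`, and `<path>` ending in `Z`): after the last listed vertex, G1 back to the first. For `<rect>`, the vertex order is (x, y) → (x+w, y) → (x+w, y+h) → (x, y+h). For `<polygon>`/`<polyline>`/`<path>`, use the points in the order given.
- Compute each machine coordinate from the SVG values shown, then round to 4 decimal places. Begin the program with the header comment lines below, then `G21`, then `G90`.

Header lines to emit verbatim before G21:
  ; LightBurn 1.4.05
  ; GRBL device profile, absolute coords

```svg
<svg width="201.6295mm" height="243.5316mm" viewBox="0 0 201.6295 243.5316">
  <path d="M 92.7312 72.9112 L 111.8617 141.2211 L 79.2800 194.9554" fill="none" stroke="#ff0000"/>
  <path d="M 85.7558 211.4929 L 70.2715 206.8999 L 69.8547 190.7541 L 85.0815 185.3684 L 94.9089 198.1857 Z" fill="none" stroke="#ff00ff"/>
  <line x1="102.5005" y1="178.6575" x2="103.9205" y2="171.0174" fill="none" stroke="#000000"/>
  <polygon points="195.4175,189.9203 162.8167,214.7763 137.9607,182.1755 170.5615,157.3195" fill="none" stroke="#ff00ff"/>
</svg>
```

viewBox `0 0 201.6295 243.5316` with mm width/height → 1 unit = 1 mm. Flip: y_m = 243.5316 − y_svg.

**Shape 1** — `<path>` open polyline, stroke `#ff0000` → cut (S852, F1410). Machine vertices: (92.7312,170.6204) → (111.8617,102.3105) → (79.2800,48.5762). Open path.

**Shape 2** — `<path>` regular polygon, stroke `#ff00ff` → score (S562, F2027). Machine vertices: (85.7558,32.0387) → (70.2715,36.6317) → (69.8547,52.7775) → (85.0815,58.1632) → (94.9089,45.3459) → (85.7558,32.0387). Closed: final G1 returns to the first vertex.

**Shape 3** — `<line>` line segment, stroke `#000000` → engrave (S211, F2828). Machine vertices: (102.5005,64.8741) → (103.9205,72.5142). Open path.

**Shape 4** — `<polygon>` regular polygon, stroke `#ff00ff` → score (S562, F2027). Machine vertices: (195.4175,53.6113) → (162.8167,28.7553) → (137.9607,61.3561) → (170.5615,86.2121) → (195.4175,53.6113). Closed: final G1 returns to the first vertex.

; LightBurn 1.4.05
; GRBL device profile, absolute coords
G21
G90
G00 X92.7312 Y170.6204
M3 S852
G1 X111.8617 Y102.3105 F1410
G1 X79.2800 Y48.5762
G00 X85.7558 Y32.0387
M3 S562
G1 X70.2715 Y36.6317 F2027
G1 X69.8547 Y52.7775
G1 X85.0815 Y58.1632
G1 X94.9089 Y45.3459
G1 X85.7558 Y32.0387
G00 X102.5005 Y64.8741
M3 S211
G1 X103.9205 Y72.5142 F2828
G00 X195.4175 Y53.6113
M3 S562
G1 X162.8167 Y28.7553 F2027
G1 X137.9607 Y61.3561
G1 X170.5615 Y86.2121
G1 X195.4175 Y53.6113
M5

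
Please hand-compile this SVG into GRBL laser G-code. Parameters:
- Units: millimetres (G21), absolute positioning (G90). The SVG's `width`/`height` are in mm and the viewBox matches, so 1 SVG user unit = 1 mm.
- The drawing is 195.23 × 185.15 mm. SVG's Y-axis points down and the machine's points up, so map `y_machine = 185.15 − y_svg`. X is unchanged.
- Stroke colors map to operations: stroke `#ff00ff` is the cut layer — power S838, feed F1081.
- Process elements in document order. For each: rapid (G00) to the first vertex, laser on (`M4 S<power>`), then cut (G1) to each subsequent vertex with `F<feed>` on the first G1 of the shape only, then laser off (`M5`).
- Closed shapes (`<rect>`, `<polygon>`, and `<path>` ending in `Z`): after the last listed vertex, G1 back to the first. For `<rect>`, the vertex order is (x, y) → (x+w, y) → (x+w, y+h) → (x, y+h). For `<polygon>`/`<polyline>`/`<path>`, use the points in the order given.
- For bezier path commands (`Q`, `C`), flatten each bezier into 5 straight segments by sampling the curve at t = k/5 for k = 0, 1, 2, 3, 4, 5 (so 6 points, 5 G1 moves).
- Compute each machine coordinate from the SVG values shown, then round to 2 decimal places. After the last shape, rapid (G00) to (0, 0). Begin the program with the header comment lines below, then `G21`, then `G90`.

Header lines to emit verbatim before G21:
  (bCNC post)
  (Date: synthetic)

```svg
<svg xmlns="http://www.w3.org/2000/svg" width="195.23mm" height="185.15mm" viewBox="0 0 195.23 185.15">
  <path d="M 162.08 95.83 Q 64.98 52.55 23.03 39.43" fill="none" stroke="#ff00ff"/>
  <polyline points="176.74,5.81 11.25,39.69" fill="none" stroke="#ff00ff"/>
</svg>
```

(bCNC post)
(Date: synthetic)
G21
G90
G00 X162.08 Y89.32
M4 S838
G1 X125.45 Y105.43 F1081
G1 X93.22 Y119.12
G1 X65.41 Y130.40
G1 X42.02 Y139.27
G1 X23.03 Y145.72
M5
G00 X176.74 Y179.34
M4 S838
G1 X11.25 Y145.46 F1081
M5
G00 X0.00 Y0.00

1 u = 1 mm; y_m = 185.15 − y.

[1] `<path>` quadratic bezier, #ff00ff→cut S838 F1081: (162.08,89.32) → (125.45,105.43) → (93.22,119.12) → (65.41,130.40) → (42.02,139.27) → (23.03,145.72)

[2] `<polyline>` line segment, #ff00ff→cut S838 F1081: (176.74,179.34) → (11.25,145.46)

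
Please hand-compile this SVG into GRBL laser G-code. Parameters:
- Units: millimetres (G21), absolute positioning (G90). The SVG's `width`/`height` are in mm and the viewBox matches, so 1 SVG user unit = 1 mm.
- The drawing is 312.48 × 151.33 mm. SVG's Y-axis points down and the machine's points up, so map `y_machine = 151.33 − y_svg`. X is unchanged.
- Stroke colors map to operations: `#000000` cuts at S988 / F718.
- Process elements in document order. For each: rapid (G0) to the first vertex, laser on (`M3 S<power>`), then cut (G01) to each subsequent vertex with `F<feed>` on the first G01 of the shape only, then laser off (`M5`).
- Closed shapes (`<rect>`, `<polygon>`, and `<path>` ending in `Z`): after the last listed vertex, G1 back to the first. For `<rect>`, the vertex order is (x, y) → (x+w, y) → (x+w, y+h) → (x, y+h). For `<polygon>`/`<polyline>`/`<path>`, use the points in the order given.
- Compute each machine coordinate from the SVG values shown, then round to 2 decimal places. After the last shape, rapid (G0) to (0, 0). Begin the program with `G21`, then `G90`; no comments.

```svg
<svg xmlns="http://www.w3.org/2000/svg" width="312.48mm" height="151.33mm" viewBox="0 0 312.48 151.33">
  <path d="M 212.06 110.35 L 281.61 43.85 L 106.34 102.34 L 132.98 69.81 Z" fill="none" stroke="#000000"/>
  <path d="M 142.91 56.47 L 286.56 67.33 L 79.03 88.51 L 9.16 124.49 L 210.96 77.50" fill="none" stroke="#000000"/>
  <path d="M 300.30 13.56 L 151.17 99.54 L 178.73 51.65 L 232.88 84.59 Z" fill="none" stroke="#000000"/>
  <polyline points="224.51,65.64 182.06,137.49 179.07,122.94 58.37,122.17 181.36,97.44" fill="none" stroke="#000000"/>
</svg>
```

Since the viewBox matches the mm dimensions, user units are millimetres directly. The only transform is the Y-flip y_m = 151.33 − y_svg.

Shape 1 is a closed polygon drawn with `<path>`. Its stroke #000000 means cut at S988, F718. After flipping Y the toolpath is (212.06,40.98) → (281.61,107.48) → (106.34,48.99) → (132.98,81.52) → (212.06,40.98), returning to the start.

Shape 2 is a open polyline drawn with `<path>`. Its stroke #000000 means cut at S988, F718. After flipping Y the toolpath is (142.91,94.86) → (286.56,84.00) → (79.03,62.82) → (9.16,26.84) → (210.96,73.83).

Shape 3 is a closed polygon drawn with `<path>`. Its stroke #000000 means cut at S988, F718. After flipping Y the toolpath is (300.30,137.77) → (151.17,51.79) → (178.73,99.68) → (232.88,66.74) → (300.30,137.77), returning to the start.

Shape 4 is a open polyline drawn with `<polyline>`. Its stroke #000000 means cut at S988, F718. After flipping Y the toolpath is (224.51,85.69) → (182.06,13.84) → (179.07,28.39) → (58.37,29.16) → (181.36,53.89).

G21
G90
G0 X212.06 Y40.98
M3 S988
G01 X281.61 Y107.48 F718
G01 X106.34 Y48.99
G01 X132.98 Y81.52
G01 X212.06 Y40.98
M5
G0 X142.91 Y94.86
M3 S988
G01 X286.56 Y84.00 F718
G01 X79.03 Y62.82
G01 X9.16 Y26.84
G01 X210.96 Y73.83
M5
G0 X300.30 Y137.77
M3 S988
G01 X151.17 Y51.79 F718
G01 X178.73 Y99.68
G01 X232.88 Y66.74
G01 X300.30 Y137.77
M5
G0 X224.51 Y85.69
M3 S988
G01 X182.06 Y13.84 F718
G01 X179.07 Y28.39
G01 X58.37 Y29.16
G01 X181.36 Y53.89
M5
G0 X0.00 Y0.00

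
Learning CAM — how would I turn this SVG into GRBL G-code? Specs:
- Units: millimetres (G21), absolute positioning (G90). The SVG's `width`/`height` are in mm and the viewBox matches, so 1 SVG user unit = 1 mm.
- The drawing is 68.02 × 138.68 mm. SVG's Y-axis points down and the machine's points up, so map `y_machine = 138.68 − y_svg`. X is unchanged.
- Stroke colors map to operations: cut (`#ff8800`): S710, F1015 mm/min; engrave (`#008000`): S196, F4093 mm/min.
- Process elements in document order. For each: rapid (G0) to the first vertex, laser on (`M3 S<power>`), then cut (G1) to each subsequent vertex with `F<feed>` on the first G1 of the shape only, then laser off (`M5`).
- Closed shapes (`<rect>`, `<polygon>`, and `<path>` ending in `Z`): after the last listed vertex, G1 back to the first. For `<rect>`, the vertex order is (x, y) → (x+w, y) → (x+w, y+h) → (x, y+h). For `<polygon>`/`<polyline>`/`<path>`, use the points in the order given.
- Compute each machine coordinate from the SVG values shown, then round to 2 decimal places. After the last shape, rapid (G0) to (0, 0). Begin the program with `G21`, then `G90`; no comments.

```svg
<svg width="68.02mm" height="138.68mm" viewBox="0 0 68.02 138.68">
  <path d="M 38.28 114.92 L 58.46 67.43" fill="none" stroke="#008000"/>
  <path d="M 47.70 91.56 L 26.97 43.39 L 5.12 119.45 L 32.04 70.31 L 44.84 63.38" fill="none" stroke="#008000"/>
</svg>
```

G21
G90
G0 X38.28 Y23.76
M3 S196
G1 X58.46 Y71.25 F4093
M5
G0 X47.70 Y47.12
M3 S196
G1 X26.97 Y95.29 F4093
G1 X5.12 Y19.23
G1 X32.04 Y68.37
G1 X44.84 Y75.30
M5
G0 X0.00 Y0.00

1 u = 1 mm; y_m = 138.68 − y.

[1] `<path>` line segment, #008000→engrave S196 F4093: (38.28,23.76) → (58.46,71.25)

[2] `<path>` open polyline, #008000→engrave S196 F4093: (47.70,47.12) → (26.97,95.29) → (5.12,19.23) → (32.04,68.37) → (44.84,75.30)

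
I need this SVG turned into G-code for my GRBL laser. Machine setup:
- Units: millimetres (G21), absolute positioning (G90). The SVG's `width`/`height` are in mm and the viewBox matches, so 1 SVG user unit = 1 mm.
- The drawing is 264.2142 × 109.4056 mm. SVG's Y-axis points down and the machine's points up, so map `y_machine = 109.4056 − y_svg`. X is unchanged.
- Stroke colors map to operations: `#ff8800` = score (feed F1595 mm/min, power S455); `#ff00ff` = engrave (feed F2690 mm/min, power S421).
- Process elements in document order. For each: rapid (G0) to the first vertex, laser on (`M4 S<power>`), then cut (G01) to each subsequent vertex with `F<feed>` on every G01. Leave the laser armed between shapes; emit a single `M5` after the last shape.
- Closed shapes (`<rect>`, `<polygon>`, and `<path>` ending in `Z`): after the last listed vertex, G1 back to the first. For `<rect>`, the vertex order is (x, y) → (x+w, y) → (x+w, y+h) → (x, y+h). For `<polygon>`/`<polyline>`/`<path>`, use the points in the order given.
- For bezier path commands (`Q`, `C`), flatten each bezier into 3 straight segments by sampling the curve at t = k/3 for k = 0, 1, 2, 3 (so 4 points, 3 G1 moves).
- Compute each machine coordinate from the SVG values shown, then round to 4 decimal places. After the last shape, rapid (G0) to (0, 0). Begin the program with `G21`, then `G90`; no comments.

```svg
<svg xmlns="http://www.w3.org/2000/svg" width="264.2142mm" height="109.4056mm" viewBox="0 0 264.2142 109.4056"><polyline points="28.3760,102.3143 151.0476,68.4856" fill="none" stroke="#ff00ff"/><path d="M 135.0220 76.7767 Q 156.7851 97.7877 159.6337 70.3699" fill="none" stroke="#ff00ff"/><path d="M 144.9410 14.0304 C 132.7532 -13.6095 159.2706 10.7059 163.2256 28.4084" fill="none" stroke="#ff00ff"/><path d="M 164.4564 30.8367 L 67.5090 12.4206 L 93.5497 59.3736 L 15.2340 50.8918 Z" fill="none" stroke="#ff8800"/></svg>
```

Since the viewBox matches the mm dimensions, user units are millimetres directly. The only transform is the Y-flip y_m = 109.4056 − y_svg.

Shape 1 is a line segment drawn with `<polyline>`. Its stroke #ff00ff means engrave at S421, F2690. After flipping Y the toolpath is (28.3760,7.0913) → (151.0476,40.9200).

Shape 2 is a quadratic bezier drawn with `<path>`. Its stroke #ff00ff means engrave at S421, F2690. After flipping Y the toolpath is (135.0220,32.6289) → (147.4291,24.0025) → (155.6330,26.1381) → (159.6337,39.0357).

Shape 3 is a cubic bezier drawn with `<path>`. Its stroke #ff00ff means engrave at S421, F2690. After flipping Y the toolpath is (144.9410,95.3752) → (143.3858,107.8659) → (154.0190,98.7348) → (163.2256,80.9972).

Shape 4 is a closed polygon drawn with `<path>`. Its stroke #ff8800 means score at S455, F1595. After flipping Y the toolpath is (164.4564,78.5689) → (67.5090,96.9850) → (93.5497,50.0320) → (15.2340,58.5138) → (164.4564,78.5689), returning to the start.

G21
G90
G0 X28.3760 Y7.0913
M4 S421
G01 X151.0476 Y40.9200 F2690
G0 X135.0220 Y32.6289
M4 S421
G01 X147.4291 Y24.0025 F2690
G01 X155.6330 Y26.1381 F2690
G01 X159.6337 Y39.0357 F2690
G0 X144.9410 Y95.3752
M4 S421
G01 X143.3858 Y107.8659 F2690
G01 X154.0190 Y98.7348 F2690
G01 X163.2256 Y80.9972 F2690
G0 X164.4564 Y78.5689
M4 S455
G01 X67.5090 Y96.9850 F1595
G01 X93.5497 Y50.0320 F1595
G01 X15.2340 Y58.5138 F1595
G01 X164.4564 Y78.5689 F1595
M5
G0 X0.0000 Y0.0000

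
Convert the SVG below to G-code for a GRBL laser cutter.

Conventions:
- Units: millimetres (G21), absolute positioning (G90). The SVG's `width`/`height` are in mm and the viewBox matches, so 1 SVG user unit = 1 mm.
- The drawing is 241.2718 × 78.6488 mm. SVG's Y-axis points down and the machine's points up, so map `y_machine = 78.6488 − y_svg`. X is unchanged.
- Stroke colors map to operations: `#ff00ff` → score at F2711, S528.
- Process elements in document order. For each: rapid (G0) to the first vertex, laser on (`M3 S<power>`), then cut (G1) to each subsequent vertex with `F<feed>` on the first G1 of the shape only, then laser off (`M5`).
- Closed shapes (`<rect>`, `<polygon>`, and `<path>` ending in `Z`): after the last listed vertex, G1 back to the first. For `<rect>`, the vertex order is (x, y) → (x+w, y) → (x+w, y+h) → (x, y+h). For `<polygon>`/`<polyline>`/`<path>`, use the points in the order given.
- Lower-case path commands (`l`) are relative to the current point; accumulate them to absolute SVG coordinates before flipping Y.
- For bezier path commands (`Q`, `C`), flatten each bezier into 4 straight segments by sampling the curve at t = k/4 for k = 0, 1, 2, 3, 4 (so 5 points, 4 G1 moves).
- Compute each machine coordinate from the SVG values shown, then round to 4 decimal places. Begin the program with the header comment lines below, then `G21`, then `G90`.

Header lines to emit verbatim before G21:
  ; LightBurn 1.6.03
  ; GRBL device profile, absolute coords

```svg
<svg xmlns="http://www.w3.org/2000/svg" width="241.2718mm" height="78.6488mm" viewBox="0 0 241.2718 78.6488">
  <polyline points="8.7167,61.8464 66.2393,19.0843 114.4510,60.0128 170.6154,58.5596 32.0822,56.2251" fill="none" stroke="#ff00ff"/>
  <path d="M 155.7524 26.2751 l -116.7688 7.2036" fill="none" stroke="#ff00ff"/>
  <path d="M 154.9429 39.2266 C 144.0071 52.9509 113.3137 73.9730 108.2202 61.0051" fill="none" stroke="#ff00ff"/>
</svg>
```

; LightBurn 1.6.03
; GRBL device profile, absolute coords
G21
G90
G0 X8.7167 Y16.8024
M3 S528
G1 X66.2393 Y59.5645 F2711
G1 X114.4510 Y18.6360
G1 X170.6154 Y20.0892
G1 X32.0822 Y22.4237
M5
G0 X155.7524 Y52.3737
M3 S528
G1 X38.9836 Y45.1701 F2711
M5
G0 X154.9429 Y39.4222
M3 S528
G1 X143.7452 Y28.4058 F2711
G1 X129.3907 Y18.5234
G1 X116.1316 Y13.6458
G1 X108.2202 Y17.6437
M5

viewBox `0 0 241.2718 78.6488` with mm width/height → 1 unit = 1 mm. Flip: y_m = 78.6488 − y_svg.

**Shape 1** — `<polyline>` open polyline, stroke `#ff00ff` → score (S528, F2711). Machine vertices: (8.7167,16.8024) → (66.2393,59.5645) → (114.4510,18.6360) → (170.6154,20.0892) → (32.0822,22.4237). Open path.

**Shape 2** — `<path>` line segment, stroke `#ff00ff` → score (S528, F2711). Machine vertices: (155.7524,52.3737) → (38.9836,45.1701). Open path.

**Shape 3** — `<path>` cubic bezier, stroke `#ff00ff` → score (S528, F2711). Control points (SVG): P0=(154.9429,39.2266), P1=(144.0071,52.9509), P2=(113.3137,73.9730), P3=(108.2202,61.0051); sampled at t=k/4. Machine vertices: (154.9429,39.4222) → (143.7452,28.4058) → (129.3907,18.5234) → (116.1316,13.6458) → (108.2202,17.6437). Open path.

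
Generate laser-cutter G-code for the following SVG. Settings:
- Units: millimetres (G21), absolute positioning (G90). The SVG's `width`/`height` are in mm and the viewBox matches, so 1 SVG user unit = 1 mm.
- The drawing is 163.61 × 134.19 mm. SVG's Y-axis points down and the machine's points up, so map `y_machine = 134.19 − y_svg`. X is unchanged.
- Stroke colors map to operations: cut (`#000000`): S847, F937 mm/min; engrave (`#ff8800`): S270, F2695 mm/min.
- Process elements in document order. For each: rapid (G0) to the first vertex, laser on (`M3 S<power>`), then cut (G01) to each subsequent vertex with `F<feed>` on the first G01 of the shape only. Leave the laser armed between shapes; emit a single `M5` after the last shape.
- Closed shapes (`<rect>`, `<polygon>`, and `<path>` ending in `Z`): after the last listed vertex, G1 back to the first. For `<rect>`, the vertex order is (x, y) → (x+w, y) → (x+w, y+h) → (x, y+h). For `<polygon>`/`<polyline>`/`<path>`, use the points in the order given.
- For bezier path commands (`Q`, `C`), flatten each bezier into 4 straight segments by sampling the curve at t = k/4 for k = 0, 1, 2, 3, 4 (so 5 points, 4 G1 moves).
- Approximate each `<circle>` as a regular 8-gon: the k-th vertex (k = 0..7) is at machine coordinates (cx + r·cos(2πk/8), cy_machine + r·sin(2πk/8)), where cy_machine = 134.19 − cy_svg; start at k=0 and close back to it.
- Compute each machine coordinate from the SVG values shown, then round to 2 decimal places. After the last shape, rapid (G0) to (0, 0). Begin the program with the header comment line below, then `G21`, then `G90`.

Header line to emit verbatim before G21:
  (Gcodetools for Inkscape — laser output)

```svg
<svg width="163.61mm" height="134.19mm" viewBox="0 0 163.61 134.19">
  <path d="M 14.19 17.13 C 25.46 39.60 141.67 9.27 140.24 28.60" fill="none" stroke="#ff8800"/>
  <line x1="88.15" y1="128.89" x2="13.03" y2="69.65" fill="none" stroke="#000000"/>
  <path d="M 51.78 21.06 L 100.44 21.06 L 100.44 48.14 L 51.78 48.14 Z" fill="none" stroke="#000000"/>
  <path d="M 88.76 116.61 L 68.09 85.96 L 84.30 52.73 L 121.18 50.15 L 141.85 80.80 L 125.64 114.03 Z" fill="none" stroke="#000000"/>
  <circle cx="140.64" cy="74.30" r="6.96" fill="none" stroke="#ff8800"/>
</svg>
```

(Gcodetools for Inkscape — laser output)
G21
G90
G0 X14.19 Y117.06
M3 S270
G01 X38.84 Y108.51 F2695
G01 X81.98 Y110.15
G01 X122.73 Y112.38
G01 X140.24 Y105.59
G0 X88.15 Y5.30
M3 S847
G01 X13.03 Y64.54 F937
G0 X51.78 Y113.13
M3 S847
G01 X100.44 Y113.13 F937
G01 X100.44 Y86.05
G01 X51.78 Y86.05
G01 X51.78 Y113.13
G0 X88.76 Y17.58
M3 S847
G01 X68.09 Y48.23 F937
G01 X84.30 Y81.46
G01 X121.18 Y84.04
G01 X141.85 Y53.39
G01 X125.64 Y20.16
G01 X88.76 Y17.58
G0 X147.60 Y59.89
M3 S270
G01 X145.56 Y64.81 F2695
G01 X140.64 Y66.85
G01 X135.72 Y64.81
G01 X133.68 Y59.89
G01 X135.72 Y54.97
G01 X140.64 Y52.93
G01 X145.56 Y54.97
G01 X147.60 Y59.89
M5
G0 X0.00 Y0.00

viewBox `0 0 163.61 134.19` with mm width/height → 1 unit = 1 mm. Flip: y_m = 134.19 − y_svg.

**Shape 1** — `<path>` cubic bezier, stroke `#ff8800` → engrave (S270, F2695). Control points (SVG): P0=(14.19,17.13), P1=(25.46,39.60), P2=(141.67,9.27), P3=(140.24,28.60); sampled at t=k/4. Machine vertices: (14.19,117.06) → (38.84,108.51) → (81.98,110.15) → (122.73,112.38) → (140.24,105.59). Open path.

**Shape 2** — `<line>` line segment, stroke `#000000` → cut (S847, F937). Machine vertices: (88.15,5.30) → (13.03,64.54). Open path.

**Shape 3** — `<path>` rectangle, stroke `#000000` → cut (S847, F937). Machine vertices: (51.78,113.13) → (100.44,113.13) → (100.44,86.05) → (51.78,86.05) → (51.78,113.13). Closed: final G1 returns to the first vertex.

**Shape 4** — `<path>` regular polygon, stroke `#000000` → cut (S847, F937). Machine vertices: (88.76,17.58) → (68.09,48.23) → (84.30,81.46) → (121.18,84.04) → (141.85,53.39) → (125.64,20.16) → (88.76,17.58). Closed: final G1 returns to the first vertex.

**Shape 5** — `<circle>` circle, stroke `#ff8800` → engrave (S270, F2695). Machine vertices: (147.60,59.89) → (145.56,64.81) → (140.64,66.85) → (135.72,64.81) → (133.68,59.89) → (135.72,54.97) → (140.64,52.93) → (145.56,54.97) → (147.60,59.89). Closed: final G1 returns to the first vertex.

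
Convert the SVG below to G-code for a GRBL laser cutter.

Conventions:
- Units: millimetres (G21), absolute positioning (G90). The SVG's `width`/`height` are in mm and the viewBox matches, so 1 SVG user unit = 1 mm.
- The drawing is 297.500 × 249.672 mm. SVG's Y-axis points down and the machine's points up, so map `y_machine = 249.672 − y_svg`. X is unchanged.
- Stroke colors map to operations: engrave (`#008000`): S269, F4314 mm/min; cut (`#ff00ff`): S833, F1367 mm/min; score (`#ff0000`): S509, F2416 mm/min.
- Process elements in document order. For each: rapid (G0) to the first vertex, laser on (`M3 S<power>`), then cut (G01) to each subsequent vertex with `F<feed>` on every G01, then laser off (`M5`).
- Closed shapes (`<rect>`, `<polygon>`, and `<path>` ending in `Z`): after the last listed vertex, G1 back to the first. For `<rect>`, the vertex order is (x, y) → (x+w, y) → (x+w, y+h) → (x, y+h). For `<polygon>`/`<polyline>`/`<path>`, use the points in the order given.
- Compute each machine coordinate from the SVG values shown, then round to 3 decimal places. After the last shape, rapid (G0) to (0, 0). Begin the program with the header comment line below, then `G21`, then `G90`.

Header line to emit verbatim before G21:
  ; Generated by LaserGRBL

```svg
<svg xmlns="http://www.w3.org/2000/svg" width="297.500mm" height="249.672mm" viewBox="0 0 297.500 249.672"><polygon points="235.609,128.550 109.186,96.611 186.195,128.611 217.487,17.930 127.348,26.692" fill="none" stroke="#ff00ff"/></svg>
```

; Generated by LaserGRBL
G21
G90
G0 X235.609 Y121.122
M3 S833
G01 X109.186 Y153.061 F1367
G01 X186.195 Y121.061 F1367
G01 X217.487 Y231.742 F1367
G01 X127.348 Y222.980 F1367
G01 X235.609 Y121.122 F1367
M5
G0 X0.000 Y0.000

viewBox `0 0 297.500 249.672` with mm width/height → 1 unit = 1 mm. Flip: y_m = 249.672 − y_svg.

**Shape 1** — `<polygon>` closed polygon, stroke `#ff00ff` → cut (S833, F1367). Machine vertices: (235.609,121.122) → (109.186,153.061) → (186.195,121.061) → (217.487,231.742) → (127.348,222.980) → (235.609,121.122). Closed: final G1 returns to the first vertex.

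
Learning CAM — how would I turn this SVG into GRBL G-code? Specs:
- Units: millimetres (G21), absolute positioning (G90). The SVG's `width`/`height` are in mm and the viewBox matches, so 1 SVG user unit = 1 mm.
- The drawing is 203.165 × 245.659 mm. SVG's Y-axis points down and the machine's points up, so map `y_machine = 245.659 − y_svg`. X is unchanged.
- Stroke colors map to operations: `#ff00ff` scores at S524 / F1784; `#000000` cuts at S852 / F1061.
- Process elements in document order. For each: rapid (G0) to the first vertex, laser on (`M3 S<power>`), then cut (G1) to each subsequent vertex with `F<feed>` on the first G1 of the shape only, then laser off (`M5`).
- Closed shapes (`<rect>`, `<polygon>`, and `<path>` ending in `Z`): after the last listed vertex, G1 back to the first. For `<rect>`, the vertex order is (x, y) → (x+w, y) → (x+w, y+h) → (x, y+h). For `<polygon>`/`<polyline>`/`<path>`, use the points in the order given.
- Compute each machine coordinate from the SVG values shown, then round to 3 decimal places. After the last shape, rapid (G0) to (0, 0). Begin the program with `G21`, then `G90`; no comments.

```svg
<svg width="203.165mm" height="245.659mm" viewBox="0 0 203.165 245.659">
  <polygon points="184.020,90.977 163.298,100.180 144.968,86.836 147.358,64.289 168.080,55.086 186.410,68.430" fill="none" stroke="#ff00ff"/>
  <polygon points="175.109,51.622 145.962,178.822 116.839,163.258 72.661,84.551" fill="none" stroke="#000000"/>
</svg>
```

G21
G90
G0 X184.020 Y154.682
M3 S524
G1 X163.298 Y145.479 F1784
G1 X144.968 Y158.823
G1 X147.358 Y181.370
G1 X168.080 Y190.573
G1 X186.410 Y177.229
G1 X184.020 Y154.682
M5
G0 X175.109 Y194.037
M3 S852
G1 X145.962 Y66.837 F1061
G1 X116.839 Y82.401
G1 X72.661 Y161.108
G1 X175.109 Y194.037
M5
G0 X0.000 Y0.000

1 u = 1 mm; y_m = 245.659 − y.

[1] `<polygon>` regular polygon, #ff00ff→score S524 F1784: (184.020,154.682) → (163.298,145.479) → (144.968,158.823) → (147.358,181.370) → (168.080,190.573) → (186.410,177.229) → (184.020,154.682) (closed)

[2] `<polygon>` closed polygon, #000000→cut S852 F1061: (175.109,194.037) → (145.962,66.837) → (116.839,82.401) → (72.661,161.108) → (175.109,194.037) (closed)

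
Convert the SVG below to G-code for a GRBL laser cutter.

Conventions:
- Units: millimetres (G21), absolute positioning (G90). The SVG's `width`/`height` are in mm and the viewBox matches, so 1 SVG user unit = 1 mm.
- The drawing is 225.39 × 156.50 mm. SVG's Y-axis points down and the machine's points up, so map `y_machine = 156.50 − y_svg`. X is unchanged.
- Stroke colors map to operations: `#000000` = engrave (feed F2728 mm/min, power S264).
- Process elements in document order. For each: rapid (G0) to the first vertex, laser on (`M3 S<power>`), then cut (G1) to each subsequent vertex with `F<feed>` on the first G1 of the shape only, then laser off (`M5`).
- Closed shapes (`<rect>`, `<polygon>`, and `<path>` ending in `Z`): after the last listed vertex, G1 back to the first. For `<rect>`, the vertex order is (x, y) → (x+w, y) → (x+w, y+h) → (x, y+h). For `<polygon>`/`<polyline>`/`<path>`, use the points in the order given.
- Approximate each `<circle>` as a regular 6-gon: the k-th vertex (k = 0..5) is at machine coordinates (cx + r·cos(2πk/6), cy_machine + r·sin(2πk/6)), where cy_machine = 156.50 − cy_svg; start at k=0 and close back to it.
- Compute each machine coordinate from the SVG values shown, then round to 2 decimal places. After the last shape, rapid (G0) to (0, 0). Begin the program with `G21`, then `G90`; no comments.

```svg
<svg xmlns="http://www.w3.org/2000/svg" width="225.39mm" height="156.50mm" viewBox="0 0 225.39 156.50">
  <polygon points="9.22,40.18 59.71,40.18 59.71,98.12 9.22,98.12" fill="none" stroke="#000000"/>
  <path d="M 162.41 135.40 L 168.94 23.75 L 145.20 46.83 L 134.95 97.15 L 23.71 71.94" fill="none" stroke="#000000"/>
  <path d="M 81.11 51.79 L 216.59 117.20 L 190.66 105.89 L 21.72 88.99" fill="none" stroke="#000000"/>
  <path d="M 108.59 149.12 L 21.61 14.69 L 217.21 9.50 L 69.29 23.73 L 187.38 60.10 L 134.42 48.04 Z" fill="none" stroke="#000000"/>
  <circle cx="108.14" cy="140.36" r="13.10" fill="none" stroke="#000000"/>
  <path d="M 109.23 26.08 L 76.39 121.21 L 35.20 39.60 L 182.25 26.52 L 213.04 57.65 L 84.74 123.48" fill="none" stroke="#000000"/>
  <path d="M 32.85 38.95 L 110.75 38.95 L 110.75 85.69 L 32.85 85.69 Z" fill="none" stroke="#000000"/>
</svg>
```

1 u = 1 mm; y_m = 156.50 − y.

[1] `<polygon>` rectangle, #000000→engrave S264 F2728: (9.22,116.32) → (59.71,116.32) → (59.71,58.38) → (9.22,58.38) → (9.22,116.32) (closed)

[2] `<path>` open polyline, #000000→engrave S264 F2728: (162.41,21.10) → (168.94,132.75) → (145.20,109.67) → (134.95,59.35) → (23.71,84.56)

[3] `<path>` open polyline, #000000→engrave S264 F2728: (81.11,104.71) → (216.59,39.30) → (190.66,50.61) → (21.72,67.51)

[4] `<path>` closed polygon, #000000→engrave S264 F2728: (108.59,7.38) → (21.61,141.81) → (217.21,147.00) → (69.29,132.77) → (187.38,96.40) → (134.42,108.46) → (108.59,7.38) (closed)

[5] `<circle>` circle, #000000→engrave S264 F2728: (121.24,16.14) → (114.69,27.48) → (101.59,27.48) → (95.04,16.14) → (101.59,4.80) → (114.69,4.80) → (121.24,16.14) (closed)

[6] `<path>` open polyline, #000000→engrave S264 F2728: (109.23,130.42) → (76.39,35.29) → (35.20,116.90) → (182.25,129.98) → (213.04,98.85) → (84.74,33.02)

[7] `<path>` rectangle, #000000→engrave S264 F2728: (32.85,117.55) → (110.75,117.55) → (110.75,70.81) → (32.85,70.81) → (32.85,117.55) (closed)

G21
G90
G0 X9.22 Y116.32
M3 S264
G1 X59.71 Y116.32 F2728
G1 X59.71 Y58.38
G1 X9.22 Y58.38
G1 X9.22 Y116.32
M5
G0 X162.41 Y21.10
M3 S264
G1 X168.94 Y132.75 F2728
G1 X145.20 Y109.67
G1 X134.95 Y59.35
G1 X23.71 Y84.56
M5
G0 X81.11 Y104.71
M3 S264
G1 X216.59 Y39.30 F2728
G1 X190.66 Y50.61
G1 X21.72 Y67.51
M5
G0 X108.59 Y7.38
M3 S264
G1 X21.61 Y141.81 F2728
G1 X217.21 Y147.00
G1 X69.29 Y132.77
G1 X187.38 Y96.40
G1 X134.42 Y108.46
G1 X108.59 Y7.38
M5
G0 X121.24 Y16.14
M3 S264
G1 X114.69 Y27.48 F2728
G1 X101.59 Y27.48
G1 X95.04 Y16.14
G1 X101.59 Y4.80
G1 X114.69 Y4.80
G1 X121.24 Y16.14
M5
G0 X109.23 Y130.42
M3 S264
G1 X76.39 Y35.29 F2728
G1 X35.20 Y116.90
G1 X182.25 Y129.98
G1 X213.04 Y98.85
G1 X84.74 Y33.02
M5
G0 X32.85 Y117.55
M3 S264
G1 X110.75 Y117.55 F2728
G1 X110.75 Y70.81
G1 X32.85 Y70.81
G1 X32.85 Y117.55
M5
G0 X0.00 Y0.00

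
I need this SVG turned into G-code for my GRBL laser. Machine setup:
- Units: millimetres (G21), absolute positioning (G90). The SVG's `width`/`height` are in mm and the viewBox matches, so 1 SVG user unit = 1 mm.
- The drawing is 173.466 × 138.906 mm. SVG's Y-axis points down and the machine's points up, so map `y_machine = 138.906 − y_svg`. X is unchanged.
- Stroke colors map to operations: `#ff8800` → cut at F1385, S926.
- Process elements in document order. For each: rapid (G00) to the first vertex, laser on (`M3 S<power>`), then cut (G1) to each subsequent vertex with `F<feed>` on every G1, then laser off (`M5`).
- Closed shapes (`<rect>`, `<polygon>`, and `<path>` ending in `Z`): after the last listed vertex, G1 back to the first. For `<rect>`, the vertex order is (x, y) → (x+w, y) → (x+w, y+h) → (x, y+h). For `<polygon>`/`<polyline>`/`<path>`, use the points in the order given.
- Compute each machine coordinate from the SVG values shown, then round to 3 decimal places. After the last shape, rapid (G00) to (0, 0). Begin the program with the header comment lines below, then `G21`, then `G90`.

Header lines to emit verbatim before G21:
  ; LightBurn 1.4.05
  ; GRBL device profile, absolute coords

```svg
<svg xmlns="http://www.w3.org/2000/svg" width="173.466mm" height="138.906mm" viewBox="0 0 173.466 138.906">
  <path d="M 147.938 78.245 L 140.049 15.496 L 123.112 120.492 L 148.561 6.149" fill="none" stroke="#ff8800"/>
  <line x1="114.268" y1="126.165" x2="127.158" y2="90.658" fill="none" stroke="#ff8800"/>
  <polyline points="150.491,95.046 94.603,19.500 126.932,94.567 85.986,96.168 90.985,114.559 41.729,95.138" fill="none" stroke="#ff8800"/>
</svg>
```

; LightBurn 1.4.05
; GRBL device profile, absolute coords
G21
G90
G00 X147.938 Y60.661
M3 S926
G1 X140.049 Y123.410 F1385
G1 X123.112 Y18.414 F1385
G1 X148.561 Y132.757 F1385
M5
G00 X114.268 Y12.741
M3 S926
G1 X127.158 Y48.248 F1385
M5
G00 X150.491 Y43.860
M3 S926
G1 X94.603 Y119.406 F1385
G1 X126.932 Y44.339 F1385
G1 X85.986 Y42.738 F1385
G1 X90.985 Y24.347 F1385
G1 X41.729 Y43.768 F1385
M5
G00 X0.000 Y0.000

Since the viewBox matches the mm dimensions, user units are millimetres directly. The only transform is the Y-flip y_m = 138.906 − y_svg.

Shape 1 is a open polyline drawn with `<path>`. Its stroke #ff8800 means cut at S926, F1385. After flipping Y the toolpath is (147.938,60.661) → (140.049,123.410) → (123.112,18.414) → (148.561,132.757).

Shape 2 is a line segment drawn with `<line>`. Its stroke #ff8800 means cut at S926, F1385. After flipping Y the toolpath is (114.268,12.741) → (127.158,48.248).

Shape 3 is a open polyline drawn with `<polyline>`. Its stroke #ff8800 means cut at S926, F1385. After flipping Y the toolpath is (150.491,43.860) → (94.603,119.406) → (126.932,44.339) → (85.986,42.738) → (90.985,24.347) → (41.729,43.768).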